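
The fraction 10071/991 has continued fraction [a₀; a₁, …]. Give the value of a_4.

3

10071 ÷ 991 → quotient 10, remainder 161
991 ÷ 161 → quotient 6, remainder 25
161 ÷ 25 → quotient 6, remainder 11
25 ÷ 11 → quotient 2, remainder 3
11 ÷ 3 → quotient 3, remainder 2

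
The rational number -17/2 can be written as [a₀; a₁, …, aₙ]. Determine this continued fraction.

[-9; 2]

Repeatedly divide and take the remainder:
-17 ÷ 2 → quotient -9, remainder 1
2 ÷ 1 → quotient 2, remainder 0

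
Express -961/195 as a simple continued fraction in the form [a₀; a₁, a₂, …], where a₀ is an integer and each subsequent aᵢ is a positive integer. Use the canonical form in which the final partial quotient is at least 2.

[-5; 13, 1, 13]

⌊-961/195⌋ = -5, remainder 14
⌊195/14⌋ = 13, remainder 13
⌊14/13⌋ = 1, remainder 1
⌊13/1⌋ = 13, remainder 0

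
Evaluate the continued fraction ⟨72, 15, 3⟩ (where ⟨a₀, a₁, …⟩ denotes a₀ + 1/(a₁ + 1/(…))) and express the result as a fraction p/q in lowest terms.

Start with 3.
15 + 1/(3/1) = 15 + 1/3 = 46/3
72 + 1/(46/3) = 72 + 3/46 = 3315/46

3315/46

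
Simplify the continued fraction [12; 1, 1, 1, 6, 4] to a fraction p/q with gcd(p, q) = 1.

1050/83

Start with 4.
6 + 1/(4/1) = 6 + 1/4 = 25/4
1 + 1/(25/4) = 1 + 4/25 = 29/25
1 + 1/(29/25) = 1 + 25/29 = 54/29
1 + 1/(54/29) = 1 + 29/54 = 83/54
12 + 1/(83/54) = 12 + 54/83 = 1050/83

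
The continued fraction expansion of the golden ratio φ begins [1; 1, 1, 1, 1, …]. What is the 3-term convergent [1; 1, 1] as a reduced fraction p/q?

a_0 = 1: 1/1
a_1 = 1: 2/1
a_2 = 1: 3/2

3/2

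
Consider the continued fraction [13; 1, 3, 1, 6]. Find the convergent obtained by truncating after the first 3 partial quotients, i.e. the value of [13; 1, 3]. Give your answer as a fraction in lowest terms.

55/4

Collapse the nested fraction from the inside out:
Start with 3.
1 + 1/(3/1) = 1 + 1/3 = 4/3
13 + 1/(4/3) = 13 + 3/4 = 55/4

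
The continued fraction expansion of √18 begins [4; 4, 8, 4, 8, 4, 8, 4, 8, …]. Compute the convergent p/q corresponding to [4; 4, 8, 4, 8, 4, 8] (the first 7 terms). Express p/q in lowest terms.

Use the convergent recurrence hₖ = aₖ·hₖ₋₁ + hₖ₋₂ (and likewise for the denominators kₖ):
a_0 = 4: 4/1
a_1 = 4: 17/4
a_2 = 8: 140/33
a_3 = 4: 577/136
a_4 = 8: 4756/1121
a_5 = 4: 19601/4620
a_6 = 8: 161564/38081

161564/38081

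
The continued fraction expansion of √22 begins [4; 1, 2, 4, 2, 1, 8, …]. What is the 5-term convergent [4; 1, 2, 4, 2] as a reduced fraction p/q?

a_0 = 4: 4/1
a_1 = 1: 5/1
a_2 = 2: 14/3
a_3 = 4: 61/13
a_4 = 2: 136/29

136/29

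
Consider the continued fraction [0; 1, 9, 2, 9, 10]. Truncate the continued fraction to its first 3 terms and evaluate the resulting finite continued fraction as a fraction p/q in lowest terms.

a_0 = 0: 0/1
a_1 = 1: 1/1
a_2 = 9: 9/10

9/10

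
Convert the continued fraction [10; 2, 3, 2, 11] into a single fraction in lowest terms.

1910/183

a_0 = 10: 10/1
a_1 = 2: 21/2
a_2 = 3: 73/7
a_3 = 2: 167/16
a_4 = 11: 1910/183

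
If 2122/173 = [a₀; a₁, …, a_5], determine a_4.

5

2122 ÷ 173 → quotient 12, remainder 46
173 ÷ 46 → quotient 3, remainder 35
46 ÷ 35 → quotient 1, remainder 11
35 ÷ 11 → quotient 3, remainder 2
11 ÷ 2 → quotient 5, remainder 1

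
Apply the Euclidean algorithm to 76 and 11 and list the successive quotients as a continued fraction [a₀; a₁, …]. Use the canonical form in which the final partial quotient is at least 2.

⌊76/11⌋ = 6, remainder 10
⌊11/10⌋ = 1, remainder 1
⌊10/1⌋ = 10, remainder 0

[6; 1, 10]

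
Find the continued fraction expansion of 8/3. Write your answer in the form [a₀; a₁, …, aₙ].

8 = 2·3 + 2, so a_0 = 2
3 = 1·2 + 1, so a_1 = 1
2 = 2·1 + 0, so a_2 = 2

[2; 1, 2]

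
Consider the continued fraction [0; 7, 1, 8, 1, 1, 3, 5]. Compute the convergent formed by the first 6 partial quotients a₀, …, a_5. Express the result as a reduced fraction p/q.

Start with 1.
1 + 1/(1/1) = 1 + 1/1 = 2/1
8 + 1/(2/1) = 8 + 1/2 = 17/2
1 + 1/(17/2) = 1 + 2/17 = 19/17
7 + 1/(19/17) = 7 + 17/19 = 150/19
0 + 1/(150/19) = 0 + 19/150 = 19/150

19/150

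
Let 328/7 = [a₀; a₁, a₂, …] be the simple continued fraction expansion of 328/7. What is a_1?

328 ÷ 7 → quotient 46, remainder 6
7 ÷ 6 → quotient 1, remainder 1

1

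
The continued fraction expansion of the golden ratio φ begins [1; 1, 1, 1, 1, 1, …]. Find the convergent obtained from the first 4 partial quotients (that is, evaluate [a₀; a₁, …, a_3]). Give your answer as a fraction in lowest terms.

5/3

a_0 = 1: 1/1
a_1 = 1: 2/1
a_2 = 1: 3/2
a_3 = 1: 5/3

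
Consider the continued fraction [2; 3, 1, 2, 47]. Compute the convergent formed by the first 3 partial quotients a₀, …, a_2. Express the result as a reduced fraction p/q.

Starting at the tail and folding back:
Start with 1.
3 + 1/(1/1) = 3 + 1/1 = 4/1
2 + 1/(4/1) = 2 + 1/4 = 9/4

9/4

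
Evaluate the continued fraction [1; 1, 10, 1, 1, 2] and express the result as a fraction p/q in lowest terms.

111/58

a_0 = 1: 1/1
a_1 = 1: 2/1
a_2 = 10: 21/11
a_3 = 1: 23/12
a_4 = 1: 44/23
a_5 = 2: 111/58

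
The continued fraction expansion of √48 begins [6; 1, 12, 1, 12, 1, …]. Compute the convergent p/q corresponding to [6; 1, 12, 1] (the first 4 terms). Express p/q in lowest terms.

Work from the innermost term outward:
Start with 1.
12 + 1/(1/1) = 12 + 1/1 = 13/1
1 + 1/(13/1) = 1 + 1/13 = 14/13
6 + 1/(14/13) = 6 + 13/14 = 97/14

97/14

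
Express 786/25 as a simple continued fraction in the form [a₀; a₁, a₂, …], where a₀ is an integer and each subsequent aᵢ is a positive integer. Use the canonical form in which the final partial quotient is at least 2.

786 ÷ 25 → quotient 31, remainder 11
25 ÷ 11 → quotient 2, remainder 3
11 ÷ 3 → quotient 3, remainder 2
3 ÷ 2 → quotient 1, remainder 1
2 ÷ 1 → quotient 2, remainder 0

[31; 2, 3, 1, 2]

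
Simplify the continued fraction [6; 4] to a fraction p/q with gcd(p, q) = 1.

25/4

Collapse the nested fraction from the inside out:
Start with 4.
6 + 1/(4/1) = 6 + 1/4 = 25/4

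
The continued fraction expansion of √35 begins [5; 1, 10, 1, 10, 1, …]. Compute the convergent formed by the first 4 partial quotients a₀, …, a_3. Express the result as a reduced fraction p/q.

71/12

a_0 = 5: 5/1
a_1 = 1: 6/1
a_2 = 10: 65/11
a_3 = 1: 71/12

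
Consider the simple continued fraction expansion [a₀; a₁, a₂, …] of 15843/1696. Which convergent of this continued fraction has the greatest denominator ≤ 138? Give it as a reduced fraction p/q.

a_0 = 9: 9/1  (≤ bound)
a_1 = 2: 19/2  (≤ bound)
a_2 = 1: 28/3  (≤ bound)
a_3 = 13: 383/41  (≤ bound)
a_4 = 8: 3092/331  (> 138, stop)

383/41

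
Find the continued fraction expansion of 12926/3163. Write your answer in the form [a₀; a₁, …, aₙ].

[4; 11, 1, 1, 5, 4, 1, 4]

⌊12926/3163⌋ = 4, remainder 274
⌊3163/274⌋ = 11, remainder 149
⌊274/149⌋ = 1, remainder 125
⌊149/125⌋ = 1, remainder 24
⌊125/24⌋ = 5, remainder 5
⌊24/5⌋ = 4, remainder 4
⌊5/4⌋ = 1, remainder 1
⌊4/1⌋ = 4, remainder 0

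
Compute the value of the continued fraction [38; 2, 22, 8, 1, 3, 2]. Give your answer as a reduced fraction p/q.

137521/3573

a_0 = 38: 38/1
a_1 = 2: 77/2
a_2 = 22: 1732/45
a_3 = 8: 13933/362
a_4 = 1: 15665/407
a_5 = 3: 60928/1583
a_6 = 2: 137521/3573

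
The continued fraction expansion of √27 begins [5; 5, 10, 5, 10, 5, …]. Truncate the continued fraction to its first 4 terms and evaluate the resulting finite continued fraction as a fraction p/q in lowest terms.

1351/260

Use the convergent recurrence hₖ = aₖ·hₖ₋₁ + hₖ₋₂ (and likewise for the denominators kₖ):
a_0 = 5: 5/1
a_1 = 5: 26/5
a_2 = 10: 265/51
a_3 = 5: 1351/260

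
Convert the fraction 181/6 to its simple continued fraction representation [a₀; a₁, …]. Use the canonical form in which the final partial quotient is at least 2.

Apply division with remainder until the remainder is 0:
181 ÷ 6 → quotient 30, remainder 1
6 ÷ 1 → quotient 6, remainder 0

[30; 6]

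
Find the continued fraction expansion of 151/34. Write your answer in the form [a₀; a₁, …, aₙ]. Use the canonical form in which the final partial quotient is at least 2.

[4; 2, 3, 1, 3]

Apply division with remainder until the remainder is 0:
151 ÷ 34 → quotient 4, remainder 15
34 ÷ 15 → quotient 2, remainder 4
15 ÷ 4 → quotient 3, remainder 3
4 ÷ 3 → quotient 1, remainder 1
3 ÷ 1 → quotient 3, remainder 0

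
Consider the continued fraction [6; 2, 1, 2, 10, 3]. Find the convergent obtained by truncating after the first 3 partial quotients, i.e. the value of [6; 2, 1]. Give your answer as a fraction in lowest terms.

Start with 1.
2 + 1/(1/1) = 2 + 1/1 = 3/1
6 + 1/(3/1) = 6 + 1/3 = 19/3

19/3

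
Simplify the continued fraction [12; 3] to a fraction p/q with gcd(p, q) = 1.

37/3

Build up convergents one term at a time:
a_0 = 12: 12/1
a_1 = 3: 37/3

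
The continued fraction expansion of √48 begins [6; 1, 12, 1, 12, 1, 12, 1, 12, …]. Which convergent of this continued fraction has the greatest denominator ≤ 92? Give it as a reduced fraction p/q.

List convergents until the denominator exceeds the bound:
a_0 = 6: 6/1  (≤ bound)
a_1 = 1: 7/1  (≤ bound)
a_2 = 12: 90/13  (≤ bound)
a_3 = 1: 97/14  (≤ bound)
a_4 = 12: 1254/181  (> 92, stop)

97/14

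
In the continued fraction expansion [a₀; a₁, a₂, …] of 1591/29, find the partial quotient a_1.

1591 = 54·29 + 25, so a_0 = 54
29 = 1·25 + 4, so a_1 = 1

1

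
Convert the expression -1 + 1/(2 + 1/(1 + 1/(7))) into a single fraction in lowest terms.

Build up convergents one term at a time:
a_0 = -1: -1/1
a_1 = 2: -1/2
a_2 = 1: -2/3
a_3 = 7: -15/23

-15/23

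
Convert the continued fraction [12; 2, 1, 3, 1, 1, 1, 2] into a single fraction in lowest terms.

1273/103

Build up convergents one term at a time:
a_0 = 12: 12/1
a_1 = 2: 25/2
a_2 = 1: 37/3
a_3 = 3: 136/11
a_4 = 1: 173/14
a_5 = 1: 309/25
a_6 = 1: 482/39
a_7 = 2: 1273/103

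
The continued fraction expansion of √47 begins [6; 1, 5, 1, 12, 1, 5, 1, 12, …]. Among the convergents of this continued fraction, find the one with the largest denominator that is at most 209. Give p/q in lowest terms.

665/97

a_0 = 6: 6/1  (≤ bound)
a_1 = 1: 7/1  (≤ bound)
a_2 = 5: 41/6  (≤ bound)
a_3 = 1: 48/7  (≤ bound)
a_4 = 12: 617/90  (≤ bound)
a_5 = 1: 665/97  (≤ bound)
a_6 = 5: 3942/575  (> 209, stop)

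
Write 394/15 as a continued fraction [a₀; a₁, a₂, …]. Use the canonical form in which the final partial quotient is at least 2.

394 ÷ 15 → quotient 26, remainder 4
15 ÷ 4 → quotient 3, remainder 3
4 ÷ 3 → quotient 1, remainder 1
3 ÷ 1 → quotient 3, remainder 0

[26; 3, 1, 3]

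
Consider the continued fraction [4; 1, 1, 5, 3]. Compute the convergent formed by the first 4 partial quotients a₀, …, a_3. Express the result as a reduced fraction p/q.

Use the convergent recurrence hₖ = aₖ·hₖ₋₁ + hₖ₋₂ (and likewise for the denominators kₖ):
a_0 = 4: 4/1
a_1 = 1: 5/1
a_2 = 1: 9/2
a_3 = 5: 50/11

50/11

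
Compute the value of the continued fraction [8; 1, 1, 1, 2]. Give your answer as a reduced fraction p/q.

69/8

a_0 = 8: 8/1
a_1 = 1: 9/1
a_2 = 1: 17/2
a_3 = 1: 26/3
a_4 = 2: 69/8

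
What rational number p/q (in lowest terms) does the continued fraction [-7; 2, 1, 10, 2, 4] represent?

-1997/300

Collapse the nested fraction from the inside out:
Start with 4.
2 + 1/(4/1) = 2 + 1/4 = 9/4
10 + 1/(9/4) = 10 + 4/9 = 94/9
1 + 1/(94/9) = 1 + 9/94 = 103/94
2 + 1/(103/94) = 2 + 94/103 = 300/103
-7 + 1/(300/103) = -7 + 103/300 = -1997/300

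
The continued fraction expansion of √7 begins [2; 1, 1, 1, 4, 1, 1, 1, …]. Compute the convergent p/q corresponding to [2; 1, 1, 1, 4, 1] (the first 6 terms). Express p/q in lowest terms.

45/17

Start with 1.
4 + 1/(1/1) = 4 + 1/1 = 5/1
1 + 1/(5/1) = 1 + 1/5 = 6/5
1 + 1/(6/5) = 1 + 5/6 = 11/6
1 + 1/(11/6) = 1 + 6/11 = 17/11
2 + 1/(17/11) = 2 + 11/17 = 45/17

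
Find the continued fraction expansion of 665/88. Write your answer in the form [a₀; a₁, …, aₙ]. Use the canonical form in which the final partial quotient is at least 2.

[7; 1, 1, 3, 1, 9]

665 = 7·88 + 49, so a_0 = 7
88 = 1·49 + 39, so a_1 = 1
49 = 1·39 + 10, so a_2 = 1
39 = 3·10 + 9, so a_3 = 3
10 = 1·9 + 1, so a_4 = 1
9 = 9·1 + 0, so a_5 = 9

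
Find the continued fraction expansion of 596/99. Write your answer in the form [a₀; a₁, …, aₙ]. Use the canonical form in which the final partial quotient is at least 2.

[6; 49, 2]

Repeatedly divide and take the remainder:
⌊596/99⌋ = 6, remainder 2
⌊99/2⌋ = 49, remainder 1
⌊2/1⌋ = 2, remainder 0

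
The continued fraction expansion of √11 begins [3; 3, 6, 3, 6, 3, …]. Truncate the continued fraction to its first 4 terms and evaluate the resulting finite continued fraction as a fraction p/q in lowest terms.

Work from the innermost term outward:
Start with 3.
6 + 1/(3/1) = 6 + 1/3 = 19/3
3 + 1/(19/3) = 3 + 3/19 = 60/19
3 + 1/(60/19) = 3 + 19/60 = 199/60

199/60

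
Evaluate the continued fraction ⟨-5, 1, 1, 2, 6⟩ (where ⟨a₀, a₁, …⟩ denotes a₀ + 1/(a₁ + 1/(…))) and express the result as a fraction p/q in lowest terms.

-141/32

Start with 6.
2 + 1/(6/1) = 2 + 1/6 = 13/6
1 + 1/(13/6) = 1 + 6/13 = 19/13
1 + 1/(19/13) = 1 + 13/19 = 32/19
-5 + 1/(32/19) = -5 + 19/32 = -141/32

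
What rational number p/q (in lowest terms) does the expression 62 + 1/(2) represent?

125/2

Collapse the nested fraction from the inside out:
Start with 2.
62 + 1/(2/1) = 62 + 1/2 = 125/2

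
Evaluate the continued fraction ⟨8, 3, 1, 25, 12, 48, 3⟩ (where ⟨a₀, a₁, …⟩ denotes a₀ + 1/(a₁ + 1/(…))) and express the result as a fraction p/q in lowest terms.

Use the convergent recurrence hₖ = aₖ·hₖ₋₁ + hₖ₋₂ (and likewise for the denominators kₖ):
a_0 = 8: 8/1
a_1 = 3: 25/3
a_2 = 1: 33/4
a_3 = 25: 850/103
a_4 = 12: 10233/1240
a_5 = 48: 492034/59623
a_6 = 3: 1486335/180109

1486335/180109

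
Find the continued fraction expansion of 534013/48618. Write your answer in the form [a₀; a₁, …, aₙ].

⌊534013/48618⌋ = 10, remainder 47833
⌊48618/47833⌋ = 1, remainder 785
⌊47833/785⌋ = 60, remainder 733
⌊785/733⌋ = 1, remainder 52
⌊733/52⌋ = 14, remainder 5
⌊52/5⌋ = 10, remainder 2
⌊5/2⌋ = 2, remainder 1
⌊2/1⌋ = 2, remainder 0

[10; 1, 60, 1, 14, 10, 2, 2]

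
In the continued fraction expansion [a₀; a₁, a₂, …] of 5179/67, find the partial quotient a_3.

1

5179 = 77·67 + 20, so a_0 = 77
67 = 3·20 + 7, so a_1 = 3
20 = 2·7 + 6, so a_2 = 2
7 = 1·6 + 1, so a_3 = 1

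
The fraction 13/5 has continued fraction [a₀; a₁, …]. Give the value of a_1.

Repeatedly divide and take the remainder:
13 ÷ 5 → quotient 2, remainder 3
5 ÷ 3 → quotient 1, remainder 2

1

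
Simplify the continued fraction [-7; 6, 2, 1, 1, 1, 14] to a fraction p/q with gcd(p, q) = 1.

-5105/746

Start with 14.
1 + 1/(14/1) = 1 + 1/14 = 15/14
1 + 1/(15/14) = 1 + 14/15 = 29/15
1 + 1/(29/15) = 1 + 15/29 = 44/29
2 + 1/(44/29) = 2 + 29/44 = 117/44
6 + 1/(117/44) = 6 + 44/117 = 746/117
-7 + 1/(746/117) = -7 + 117/746 = -5105/746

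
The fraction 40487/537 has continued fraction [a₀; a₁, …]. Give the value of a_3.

1

40487 ÷ 537 → quotient 75, remainder 212
537 ÷ 212 → quotient 2, remainder 113
212 ÷ 113 → quotient 1, remainder 99
113 ÷ 99 → quotient 1, remainder 14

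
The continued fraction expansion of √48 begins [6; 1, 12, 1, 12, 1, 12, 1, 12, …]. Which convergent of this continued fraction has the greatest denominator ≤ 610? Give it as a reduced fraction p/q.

1351/195

a_0 = 6: 6/1  (≤ bound)
a_1 = 1: 7/1  (≤ bound)
a_2 = 12: 90/13  (≤ bound)
a_3 = 1: 97/14  (≤ bound)
a_4 = 12: 1254/181  (≤ bound)
a_5 = 1: 1351/195  (≤ bound)
a_6 = 12: 17466/2521  (> 610, stop)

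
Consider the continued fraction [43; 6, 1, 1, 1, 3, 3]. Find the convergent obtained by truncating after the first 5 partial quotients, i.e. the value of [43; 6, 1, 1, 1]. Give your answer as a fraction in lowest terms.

a_0 = 43: 43/1
a_1 = 6: 259/6
a_2 = 1: 302/7
a_3 = 1: 561/13
a_4 = 1: 863/20

863/20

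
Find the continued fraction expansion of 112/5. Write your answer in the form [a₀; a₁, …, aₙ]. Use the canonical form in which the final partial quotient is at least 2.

112 ÷ 5 → quotient 22, remainder 2
5 ÷ 2 → quotient 2, remainder 1
2 ÷ 1 → quotient 2, remainder 0

[22; 2, 2]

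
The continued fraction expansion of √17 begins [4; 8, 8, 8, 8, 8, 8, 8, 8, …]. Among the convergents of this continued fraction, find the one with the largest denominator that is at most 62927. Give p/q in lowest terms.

143649/34840

a_0 = 4: 4/1  (≤ bound)
a_1 = 8: 33/8  (≤ bound)
a_2 = 8: 268/65  (≤ bound)
a_3 = 8: 2177/528  (≤ bound)
a_4 = 8: 17684/4289  (≤ bound)
a_5 = 8: 143649/34840  (≤ bound)
a_6 = 8: 1166876/283009  (> 62927, stop)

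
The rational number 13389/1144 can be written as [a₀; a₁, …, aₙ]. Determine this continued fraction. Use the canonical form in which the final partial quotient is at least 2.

[11; 1, 2, 2, 1, 2, 42]

13389 ÷ 1144 → quotient 11, remainder 805
1144 ÷ 805 → quotient 1, remainder 339
805 ÷ 339 → quotient 2, remainder 127
339 ÷ 127 → quotient 2, remainder 85
127 ÷ 85 → quotient 1, remainder 42
85 ÷ 42 → quotient 2, remainder 1
42 ÷ 1 → quotient 42, remainder 0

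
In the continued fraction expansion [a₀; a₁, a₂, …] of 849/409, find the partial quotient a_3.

Apply division with remainder until the remainder is 0:
849 ÷ 409 → quotient 2, remainder 31
409 ÷ 31 → quotient 13, remainder 6
31 ÷ 6 → quotient 5, remainder 1
6 ÷ 1 → quotient 6, remainder 0

6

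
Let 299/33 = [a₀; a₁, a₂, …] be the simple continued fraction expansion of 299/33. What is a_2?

2

299 ÷ 33 → quotient 9, remainder 2
33 ÷ 2 → quotient 16, remainder 1
2 ÷ 1 → quotient 2, remainder 0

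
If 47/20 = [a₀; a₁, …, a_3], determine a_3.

6

47 = 2·20 + 7, so a_0 = 2
20 = 2·7 + 6, so a_1 = 2
7 = 1·6 + 1, so a_2 = 1
6 = 6·1 + 0, so a_3 = 6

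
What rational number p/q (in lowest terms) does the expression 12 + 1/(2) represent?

a_0 = 12: 12/1
a_1 = 2: 25/2

25/2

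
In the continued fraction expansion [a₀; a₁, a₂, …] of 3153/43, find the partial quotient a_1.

3

3153 ÷ 43 → quotient 73, remainder 14
43 ÷ 14 → quotient 3, remainder 1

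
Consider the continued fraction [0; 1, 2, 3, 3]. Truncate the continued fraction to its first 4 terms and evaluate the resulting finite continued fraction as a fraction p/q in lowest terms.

7/10

a_0 = 0: 0/1
a_1 = 1: 1/1
a_2 = 2: 2/3
a_3 = 3: 7/10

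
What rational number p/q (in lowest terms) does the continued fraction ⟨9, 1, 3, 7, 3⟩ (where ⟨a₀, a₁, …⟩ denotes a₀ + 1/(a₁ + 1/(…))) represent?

888/91

Start with 3.
7 + 1/(3/1) = 7 + 1/3 = 22/3
3 + 1/(22/3) = 3 + 3/22 = 69/22
1 + 1/(69/22) = 1 + 22/69 = 91/69
9 + 1/(91/69) = 9 + 69/91 = 888/91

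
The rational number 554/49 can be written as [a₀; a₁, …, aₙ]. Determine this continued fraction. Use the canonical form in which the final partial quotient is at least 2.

⌊554/49⌋ = 11, remainder 15
⌊49/15⌋ = 3, remainder 4
⌊15/4⌋ = 3, remainder 3
⌊4/3⌋ = 1, remainder 1
⌊3/1⌋ = 3, remainder 0

[11; 3, 3, 1, 3]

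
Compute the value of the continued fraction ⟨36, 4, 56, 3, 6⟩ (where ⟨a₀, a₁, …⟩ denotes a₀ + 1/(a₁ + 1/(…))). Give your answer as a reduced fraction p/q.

155834/4299

Compute successive convergents:
a_0 = 36: 36/1
a_1 = 4: 145/4
a_2 = 56: 8156/225
a_3 = 3: 24613/679
a_4 = 6: 155834/4299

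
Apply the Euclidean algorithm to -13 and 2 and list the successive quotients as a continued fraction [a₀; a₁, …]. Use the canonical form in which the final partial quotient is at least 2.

[-7; 2]

-13 ÷ 2 → quotient -7, remainder 1
2 ÷ 1 → quotient 2, remainder 0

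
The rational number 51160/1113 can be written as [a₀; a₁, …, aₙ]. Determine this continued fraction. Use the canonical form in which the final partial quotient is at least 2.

Repeatedly divide and take the remainder:
51160 = 45·1113 + 1075, so a_0 = 45
1113 = 1·1075 + 38, so a_1 = 1
1075 = 28·38 + 11, so a_2 = 28
38 = 3·11 + 5, so a_3 = 3
11 = 2·5 + 1, so a_4 = 2
5 = 5·1 + 0, so a_5 = 5

[45; 1, 28, 3, 2, 5]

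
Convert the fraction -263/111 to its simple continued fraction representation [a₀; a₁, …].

[-3; 1, 1, 1, 2, 2, 2, 2]

Run the Euclidean algorithm, recording each quotient:
⌊-263/111⌋ = -3, remainder 70
⌊111/70⌋ = 1, remainder 41
⌊70/41⌋ = 1, remainder 29
⌊41/29⌋ = 1, remainder 12
⌊29/12⌋ = 2, remainder 5
⌊12/5⌋ = 2, remainder 2
⌊5/2⌋ = 2, remainder 1
⌊2/1⌋ = 2, remainder 0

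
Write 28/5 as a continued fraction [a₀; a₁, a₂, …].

28 ÷ 5 → quotient 5, remainder 3
5 ÷ 3 → quotient 1, remainder 2
3 ÷ 2 → quotient 1, remainder 1
2 ÷ 1 → quotient 2, remainder 0

[5; 1, 1, 2]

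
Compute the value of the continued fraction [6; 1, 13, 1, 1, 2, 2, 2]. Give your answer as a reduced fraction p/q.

Start with 2.
2 + 1/(2/1) = 2 + 1/2 = 5/2
2 + 1/(5/2) = 2 + 2/5 = 12/5
1 + 1/(12/5) = 1 + 5/12 = 17/12
1 + 1/(17/12) = 1 + 12/17 = 29/17
13 + 1/(29/17) = 13 + 17/29 = 394/29
1 + 1/(394/29) = 1 + 29/394 = 423/394
6 + 1/(423/394) = 6 + 394/423 = 2932/423

2932/423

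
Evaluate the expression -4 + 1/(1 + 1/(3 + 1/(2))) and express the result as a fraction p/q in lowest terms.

a_0 = -4: -4/1
a_1 = 1: -3/1
a_2 = 3: -13/4
a_3 = 2: -29/9

-29/9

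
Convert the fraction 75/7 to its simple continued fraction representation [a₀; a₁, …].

Repeatedly divide and take the remainder:
75 = 10·7 + 5, so a_0 = 10
7 = 1·5 + 2, so a_1 = 1
5 = 2·2 + 1, so a_2 = 2
2 = 2·1 + 0, so a_3 = 2

[10; 1, 2, 2]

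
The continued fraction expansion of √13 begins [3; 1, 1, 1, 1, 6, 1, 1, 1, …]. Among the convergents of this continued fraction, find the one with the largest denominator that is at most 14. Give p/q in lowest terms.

18/5

a_0 = 3: 3/1  (≤ bound)
a_1 = 1: 4/1  (≤ bound)
a_2 = 1: 7/2  (≤ bound)
a_3 = 1: 11/3  (≤ bound)
a_4 = 1: 18/5  (≤ bound)
a_5 = 6: 119/33  (> 14, stop)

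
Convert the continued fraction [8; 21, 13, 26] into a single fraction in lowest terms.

Start with 26.
13 + 1/(26/1) = 13 + 1/26 = 339/26
21 + 1/(339/26) = 21 + 26/339 = 7145/339
8 + 1/(7145/339) = 8 + 339/7145 = 57499/7145

57499/7145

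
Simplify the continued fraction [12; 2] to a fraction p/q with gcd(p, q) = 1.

25/2

a_0 = 12: 12/1
a_1 = 2: 25/2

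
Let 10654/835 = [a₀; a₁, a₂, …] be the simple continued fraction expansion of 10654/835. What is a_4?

2

⌊10654/835⌋ = 12, remainder 634
⌊835/634⌋ = 1, remainder 201
⌊634/201⌋ = 3, remainder 31
⌊201/31⌋ = 6, remainder 15
⌊31/15⌋ = 2, remainder 1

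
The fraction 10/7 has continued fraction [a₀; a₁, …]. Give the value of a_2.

⌊10/7⌋ = 1, remainder 3
⌊7/3⌋ = 2, remainder 1
⌊3/1⌋ = 3, remainder 0

3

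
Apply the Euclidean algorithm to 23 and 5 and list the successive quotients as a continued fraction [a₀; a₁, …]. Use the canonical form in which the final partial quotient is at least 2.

23 = 4·5 + 3, so a_0 = 4
5 = 1·3 + 2, so a_1 = 1
3 = 1·2 + 1, so a_2 = 1
2 = 2·1 + 0, so a_3 = 2

[4; 1, 1, 2]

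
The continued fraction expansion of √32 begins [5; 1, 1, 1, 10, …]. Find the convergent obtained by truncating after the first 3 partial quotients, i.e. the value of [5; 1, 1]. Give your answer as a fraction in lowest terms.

11/2

Start with 1.
1 + 1/(1/1) = 1 + 1/1 = 2/1
5 + 1/(2/1) = 5 + 1/2 = 11/2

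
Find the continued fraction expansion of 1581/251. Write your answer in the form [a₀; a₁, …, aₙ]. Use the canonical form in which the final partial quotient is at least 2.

Run the Euclidean algorithm, recording each quotient:
⌊1581/251⌋ = 6, remainder 75
⌊251/75⌋ = 3, remainder 26
⌊75/26⌋ = 2, remainder 23
⌊26/23⌋ = 1, remainder 3
⌊23/3⌋ = 7, remainder 2
⌊3/2⌋ = 1, remainder 1
⌊2/1⌋ = 2, remainder 0

[6; 3, 2, 1, 7, 1, 2]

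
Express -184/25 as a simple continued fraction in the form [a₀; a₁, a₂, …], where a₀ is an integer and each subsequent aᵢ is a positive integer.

[-8; 1, 1, 1, 3, 2]

⌊-184/25⌋ = -8, remainder 16
⌊25/16⌋ = 1, remainder 9
⌊16/9⌋ = 1, remainder 7
⌊9/7⌋ = 1, remainder 2
⌊7/2⌋ = 3, remainder 1
⌊2/1⌋ = 2, remainder 0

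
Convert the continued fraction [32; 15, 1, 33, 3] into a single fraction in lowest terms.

52743/1645

a_0 = 32: 32/1
a_1 = 15: 481/15
a_2 = 1: 513/16
a_3 = 33: 17410/543
a_4 = 3: 52743/1645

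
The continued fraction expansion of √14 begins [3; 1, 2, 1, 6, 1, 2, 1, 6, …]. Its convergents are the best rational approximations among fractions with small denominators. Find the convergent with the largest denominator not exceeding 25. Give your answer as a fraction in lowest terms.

a_0 = 3: 3/1  (≤ bound)
a_1 = 1: 4/1  (≤ bound)
a_2 = 2: 11/3  (≤ bound)
a_3 = 1: 15/4  (≤ bound)
a_4 = 6: 101/27  (> 25, stop)

15/4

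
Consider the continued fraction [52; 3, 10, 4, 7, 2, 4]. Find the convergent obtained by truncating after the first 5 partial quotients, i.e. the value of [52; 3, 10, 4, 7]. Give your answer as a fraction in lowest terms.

Work from the innermost term outward:
Start with 7.
4 + 1/(7/1) = 4 + 1/7 = 29/7
10 + 1/(29/7) = 10 + 7/29 = 297/29
3 + 1/(297/29) = 3 + 29/297 = 920/297
52 + 1/(920/297) = 52 + 297/920 = 48137/920

48137/920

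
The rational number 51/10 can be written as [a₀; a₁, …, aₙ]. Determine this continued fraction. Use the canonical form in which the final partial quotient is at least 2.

[5; 10]

Run the Euclidean algorithm, recording each quotient:
51 ÷ 10 → quotient 5, remainder 1
10 ÷ 1 → quotient 10, remainder 0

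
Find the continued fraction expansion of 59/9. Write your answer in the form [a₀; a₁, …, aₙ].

[6; 1, 1, 4]

59 = 6·9 + 5, so a_0 = 6
9 = 1·5 + 4, so a_1 = 1
5 = 1·4 + 1, so a_2 = 1
4 = 4·1 + 0, so a_3 = 4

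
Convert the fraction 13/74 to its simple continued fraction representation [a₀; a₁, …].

Repeatedly divide and take the remainder:
13 ÷ 74 → quotient 0, remainder 13
74 ÷ 13 → quotient 5, remainder 9
13 ÷ 9 → quotient 1, remainder 4
9 ÷ 4 → quotient 2, remainder 1
4 ÷ 1 → quotient 4, remainder 0

[0; 5, 1, 2, 4]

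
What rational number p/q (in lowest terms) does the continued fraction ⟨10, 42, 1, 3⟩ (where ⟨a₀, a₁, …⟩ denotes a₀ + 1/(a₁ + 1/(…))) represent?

1714/171

a_0 = 10: 10/1
a_1 = 42: 421/42
a_2 = 1: 431/43
a_3 = 3: 1714/171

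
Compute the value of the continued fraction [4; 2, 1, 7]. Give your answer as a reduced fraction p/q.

Start with 7.
1 + 1/(7/1) = 1 + 1/7 = 8/7
2 + 1/(8/7) = 2 + 7/8 = 23/8
4 + 1/(23/8) = 4 + 8/23 = 100/23

100/23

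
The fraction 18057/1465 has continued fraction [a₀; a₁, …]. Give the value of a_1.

3

⌊18057/1465⌋ = 12, remainder 477
⌊1465/477⌋ = 3, remainder 34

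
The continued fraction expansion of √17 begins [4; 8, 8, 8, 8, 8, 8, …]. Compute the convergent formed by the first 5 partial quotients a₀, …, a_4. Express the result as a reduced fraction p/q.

Use the convergent recurrence hₖ = aₖ·hₖ₋₁ + hₖ₋₂ (and likewise for the denominators kₖ):
a_0 = 4: 4/1
a_1 = 8: 33/8
a_2 = 8: 268/65
a_3 = 8: 2177/528
a_4 = 8: 17684/4289

17684/4289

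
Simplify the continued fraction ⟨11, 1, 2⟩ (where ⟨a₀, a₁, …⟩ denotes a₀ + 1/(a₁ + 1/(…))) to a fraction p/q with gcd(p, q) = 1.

Compute successive convergents:
a_0 = 11: 11/1
a_1 = 1: 12/1
a_2 = 2: 35/3

35/3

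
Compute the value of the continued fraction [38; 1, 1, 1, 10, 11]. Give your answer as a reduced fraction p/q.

Start with 11.
10 + 1/(11/1) = 10 + 1/11 = 111/11
1 + 1/(111/11) = 1 + 11/111 = 122/111
1 + 1/(122/111) = 1 + 111/122 = 233/122
1 + 1/(233/122) = 1 + 122/233 = 355/233
38 + 1/(355/233) = 38 + 233/355 = 13723/355

13723/355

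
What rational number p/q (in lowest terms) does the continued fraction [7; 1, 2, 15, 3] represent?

1082/141

a_0 = 7: 7/1
a_1 = 1: 8/1
a_2 = 2: 23/3
a_3 = 15: 353/46
a_4 = 3: 1082/141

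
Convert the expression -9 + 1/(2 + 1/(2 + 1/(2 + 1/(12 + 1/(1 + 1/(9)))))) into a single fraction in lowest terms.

-13717/1598

Start with 9.
1 + 1/(9/1) = 1 + 1/9 = 10/9
12 + 1/(10/9) = 12 + 9/10 = 129/10
2 + 1/(129/10) = 2 + 10/129 = 268/129
2 + 1/(268/129) = 2 + 129/268 = 665/268
2 + 1/(665/268) = 2 + 268/665 = 1598/665
-9 + 1/(1598/665) = -9 + 665/1598 = -13717/1598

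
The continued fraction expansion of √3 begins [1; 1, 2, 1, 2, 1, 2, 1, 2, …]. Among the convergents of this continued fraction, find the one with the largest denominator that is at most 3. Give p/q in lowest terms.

a_0 = 1: 1/1  (≤ bound)
a_1 = 1: 2/1  (≤ bound)
a_2 = 2: 5/3  (≤ bound)
a_3 = 1: 7/4  (> 3, stop)

5/3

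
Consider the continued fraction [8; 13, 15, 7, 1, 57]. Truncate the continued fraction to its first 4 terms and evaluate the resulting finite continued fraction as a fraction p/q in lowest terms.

Work from the innermost term outward:
Start with 7.
15 + 1/(7/1) = 15 + 1/7 = 106/7
13 + 1/(106/7) = 13 + 7/106 = 1385/106
8 + 1/(1385/106) = 8 + 106/1385 = 11186/1385

11186/1385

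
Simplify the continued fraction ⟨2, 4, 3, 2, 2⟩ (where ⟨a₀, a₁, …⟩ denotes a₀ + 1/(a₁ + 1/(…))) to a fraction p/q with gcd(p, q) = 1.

Compute successive convergents:
a_0 = 2: 2/1
a_1 = 4: 9/4
a_2 = 3: 29/13
a_3 = 2: 67/30
a_4 = 2: 163/73

163/73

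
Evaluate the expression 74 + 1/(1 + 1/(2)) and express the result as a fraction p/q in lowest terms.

Start with 2.
1 + 1/(2/1) = 1 + 1/2 = 3/2
74 + 1/(3/2) = 74 + 2/3 = 224/3

224/3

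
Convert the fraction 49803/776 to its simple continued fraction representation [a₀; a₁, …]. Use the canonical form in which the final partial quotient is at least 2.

[64; 5, 1, 1, 2, 1, 1, 11]

49803 ÷ 776 → quotient 64, remainder 139
776 ÷ 139 → quotient 5, remainder 81
139 ÷ 81 → quotient 1, remainder 58
81 ÷ 58 → quotient 1, remainder 23
58 ÷ 23 → quotient 2, remainder 12
23 ÷ 12 → quotient 1, remainder 11
12 ÷ 11 → quotient 1, remainder 1
11 ÷ 1 → quotient 11, remainder 0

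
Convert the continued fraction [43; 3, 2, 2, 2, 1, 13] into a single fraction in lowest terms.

a_0 = 43: 43/1
a_1 = 3: 130/3
a_2 = 2: 303/7
a_3 = 2: 736/17
a_4 = 2: 1775/41
a_5 = 1: 2511/58
a_6 = 13: 34418/795

34418/795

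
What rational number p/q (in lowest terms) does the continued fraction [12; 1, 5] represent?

a_0 = 12: 12/1
a_1 = 1: 13/1
a_2 = 5: 77/6

77/6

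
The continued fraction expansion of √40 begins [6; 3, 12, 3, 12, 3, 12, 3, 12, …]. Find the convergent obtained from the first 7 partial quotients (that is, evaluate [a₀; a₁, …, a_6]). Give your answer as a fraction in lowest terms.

Start with 12.
3 + 1/(12/1) = 3 + 1/12 = 37/12
12 + 1/(37/12) = 12 + 12/37 = 456/37
3 + 1/(456/37) = 3 + 37/456 = 1405/456
12 + 1/(1405/456) = 12 + 456/1405 = 17316/1405
3 + 1/(17316/1405) = 3 + 1405/17316 = 53353/17316
6 + 1/(53353/17316) = 6 + 17316/53353 = 337434/53353

337434/53353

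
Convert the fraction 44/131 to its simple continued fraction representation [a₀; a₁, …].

[0; 2, 1, 43]

44 ÷ 131 → quotient 0, remainder 44
131 ÷ 44 → quotient 2, remainder 43
44 ÷ 43 → quotient 1, remainder 1
43 ÷ 1 → quotient 43, remainder 0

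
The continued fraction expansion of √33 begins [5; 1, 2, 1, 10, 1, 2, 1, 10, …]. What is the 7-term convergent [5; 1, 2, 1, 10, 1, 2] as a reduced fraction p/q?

Starting at the tail and folding back:
Start with 2.
1 + 1/(2/1) = 1 + 1/2 = 3/2
10 + 1/(3/2) = 10 + 2/3 = 32/3
1 + 1/(32/3) = 1 + 3/32 = 35/32
2 + 1/(35/32) = 2 + 32/35 = 102/35
1 + 1/(102/35) = 1 + 35/102 = 137/102
5 + 1/(137/102) = 5 + 102/137 = 787/137

787/137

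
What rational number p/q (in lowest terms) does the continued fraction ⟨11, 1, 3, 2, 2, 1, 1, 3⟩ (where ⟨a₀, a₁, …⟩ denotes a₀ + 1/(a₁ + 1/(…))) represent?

2237/190

a_0 = 11: 11/1
a_1 = 1: 12/1
a_2 = 3: 47/4
a_3 = 2: 106/9
a_4 = 2: 259/22
a_5 = 1: 365/31
a_6 = 1: 624/53
a_7 = 3: 2237/190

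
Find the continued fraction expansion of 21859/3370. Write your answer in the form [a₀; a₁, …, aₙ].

[6; 2, 17, 1, 4, 2, 2, 3]

21859 ÷ 3370 → quotient 6, remainder 1639
3370 ÷ 1639 → quotient 2, remainder 92
1639 ÷ 92 → quotient 17, remainder 75
92 ÷ 75 → quotient 1, remainder 17
75 ÷ 17 → quotient 4, remainder 7
17 ÷ 7 → quotient 2, remainder 3
7 ÷ 3 → quotient 2, remainder 1
3 ÷ 1 → quotient 3, remainder 0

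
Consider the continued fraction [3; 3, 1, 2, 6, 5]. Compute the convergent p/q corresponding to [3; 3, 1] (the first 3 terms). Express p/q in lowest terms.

a_0 = 3: 3/1
a_1 = 3: 10/3
a_2 = 1: 13/4

13/4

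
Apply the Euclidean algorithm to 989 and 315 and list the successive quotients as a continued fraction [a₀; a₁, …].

Run the Euclidean algorithm, recording each quotient:
⌊989/315⌋ = 3, remainder 44
⌊315/44⌋ = 7, remainder 7
⌊44/7⌋ = 6, remainder 2
⌊7/2⌋ = 3, remainder 1
⌊2/1⌋ = 2, remainder 0

[3; 7, 6, 3, 2]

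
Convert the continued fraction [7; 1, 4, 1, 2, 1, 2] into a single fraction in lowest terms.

493/63

Start with 2.
1 + 1/(2/1) = 1 + 1/2 = 3/2
2 + 1/(3/2) = 2 + 2/3 = 8/3
1 + 1/(8/3) = 1 + 3/8 = 11/8
4 + 1/(11/8) = 4 + 8/11 = 52/11
1 + 1/(52/11) = 1 + 11/52 = 63/52
7 + 1/(63/52) = 7 + 52/63 = 493/63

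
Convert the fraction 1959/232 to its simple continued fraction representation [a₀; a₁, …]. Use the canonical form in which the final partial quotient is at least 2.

[8; 2, 3, 1, 25]

⌊1959/232⌋ = 8, remainder 103
⌊232/103⌋ = 2, remainder 26
⌊103/26⌋ = 3, remainder 25
⌊26/25⌋ = 1, remainder 1
⌊25/1⌋ = 25, remainder 0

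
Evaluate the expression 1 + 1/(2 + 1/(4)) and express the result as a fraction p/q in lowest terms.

a_0 = 1: 1/1
a_1 = 2: 3/2
a_2 = 4: 13/9

13/9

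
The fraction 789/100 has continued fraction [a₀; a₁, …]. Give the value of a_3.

Run the Euclidean algorithm, recording each quotient:
⌊789/100⌋ = 7, remainder 89
⌊100/89⌋ = 1, remainder 11
⌊89/11⌋ = 8, remainder 1
⌊11/1⌋ = 11, remainder 0

11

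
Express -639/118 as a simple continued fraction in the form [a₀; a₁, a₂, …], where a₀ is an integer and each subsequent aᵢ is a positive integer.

[-6; 1, 1, 2, 2, 4, 2]

Repeatedly divide and take the remainder:
-639 ÷ 118 → quotient -6, remainder 69
118 ÷ 69 → quotient 1, remainder 49
69 ÷ 49 → quotient 1, remainder 20
49 ÷ 20 → quotient 2, remainder 9
20 ÷ 9 → quotient 2, remainder 2
9 ÷ 2 → quotient 4, remainder 1
2 ÷ 1 → quotient 2, remainder 0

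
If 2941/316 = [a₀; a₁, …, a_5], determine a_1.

3

Run the Euclidean algorithm, recording each quotient:
2941 = 9·316 + 97, so a_0 = 9
316 = 3·97 + 25, so a_1 = 3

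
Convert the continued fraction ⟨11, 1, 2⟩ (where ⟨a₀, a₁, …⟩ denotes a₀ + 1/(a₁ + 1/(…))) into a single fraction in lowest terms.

35/3

a_0 = 11: 11/1
a_1 = 1: 12/1
a_2 = 2: 35/3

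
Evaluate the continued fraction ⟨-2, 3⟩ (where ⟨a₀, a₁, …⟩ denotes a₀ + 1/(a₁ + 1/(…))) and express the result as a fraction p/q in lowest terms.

-5/3

Starting at the tail and folding back:
Start with 3.
-2 + 1/(3/1) = -2 + 1/3 = -5/3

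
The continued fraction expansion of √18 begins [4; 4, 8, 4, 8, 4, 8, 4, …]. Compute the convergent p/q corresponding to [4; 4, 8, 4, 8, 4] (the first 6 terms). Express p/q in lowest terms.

Collapse the nested fraction from the inside out:
Start with 4.
8 + 1/(4/1) = 8 + 1/4 = 33/4
4 + 1/(33/4) = 4 + 4/33 = 136/33
8 + 1/(136/33) = 8 + 33/136 = 1121/136
4 + 1/(1121/136) = 4 + 136/1121 = 4620/1121
4 + 1/(4620/1121) = 4 + 1121/4620 = 19601/4620

19601/4620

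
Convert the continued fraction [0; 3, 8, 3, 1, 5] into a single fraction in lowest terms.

Use the convergent recurrence hₖ = aₖ·hₖ₋₁ + hₖ₋₂ (and likewise for the denominators kₖ):
a_0 = 0: 0/1
a_1 = 3: 1/3
a_2 = 8: 8/25
a_3 = 3: 25/78
a_4 = 1: 33/103
a_5 = 5: 190/593

190/593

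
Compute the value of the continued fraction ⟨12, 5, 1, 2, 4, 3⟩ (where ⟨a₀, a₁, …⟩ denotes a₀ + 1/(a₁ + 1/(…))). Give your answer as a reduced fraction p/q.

a_0 = 12: 12/1
a_1 = 5: 61/5
a_2 = 1: 73/6
a_3 = 2: 207/17
a_4 = 4: 901/74
a_5 = 3: 2910/239

2910/239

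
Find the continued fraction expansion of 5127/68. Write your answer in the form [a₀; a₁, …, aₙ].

[75; 2, 1, 1, 13]

5127 = 75·68 + 27, so a_0 = 75
68 = 2·27 + 14, so a_1 = 2
27 = 1·14 + 13, so a_2 = 1
14 = 1·13 + 1, so a_3 = 1
13 = 13·1 + 0, so a_4 = 13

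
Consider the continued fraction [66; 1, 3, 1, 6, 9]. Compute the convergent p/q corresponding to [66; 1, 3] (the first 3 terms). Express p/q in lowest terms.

Build up convergents one term at a time:
a_0 = 66: 66/1
a_1 = 1: 67/1
a_2 = 3: 267/4

267/4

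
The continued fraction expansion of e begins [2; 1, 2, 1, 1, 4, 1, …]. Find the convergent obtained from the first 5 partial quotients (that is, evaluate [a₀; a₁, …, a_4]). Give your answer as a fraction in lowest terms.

19/7

a_0 = 2: 2/1
a_1 = 1: 3/1
a_2 = 2: 8/3
a_3 = 1: 11/4
a_4 = 1: 19/7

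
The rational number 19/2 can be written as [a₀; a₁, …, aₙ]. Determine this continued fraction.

[9; 2]

19 ÷ 2 → quotient 9, remainder 1
2 ÷ 1 → quotient 2, remainder 0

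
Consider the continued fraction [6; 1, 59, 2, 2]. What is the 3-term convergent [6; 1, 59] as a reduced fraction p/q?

a_0 = 6: 6/1
a_1 = 1: 7/1
a_2 = 59: 419/60

419/60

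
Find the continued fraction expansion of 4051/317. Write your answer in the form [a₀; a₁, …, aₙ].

4051 ÷ 317 → quotient 12, remainder 247
317 ÷ 247 → quotient 1, remainder 70
247 ÷ 70 → quotient 3, remainder 37
70 ÷ 37 → quotient 1, remainder 33
37 ÷ 33 → quotient 1, remainder 4
33 ÷ 4 → quotient 8, remainder 1
4 ÷ 1 → quotient 4, remainder 0

[12; 1, 3, 1, 1, 8, 4]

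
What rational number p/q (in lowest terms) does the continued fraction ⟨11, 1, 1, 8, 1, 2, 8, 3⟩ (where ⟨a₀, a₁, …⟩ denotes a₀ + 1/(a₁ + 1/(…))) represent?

16507/1432

a_0 = 11: 11/1
a_1 = 1: 12/1
a_2 = 1: 23/2
a_3 = 8: 196/17
a_4 = 1: 219/19
a_5 = 2: 634/55
a_6 = 8: 5291/459
a_7 = 3: 16507/1432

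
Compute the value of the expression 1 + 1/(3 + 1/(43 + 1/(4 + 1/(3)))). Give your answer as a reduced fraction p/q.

Use the convergent recurrence hₖ = aₖ·hₖ₋₁ + hₖ₋₂ (and likewise for the denominators kₖ):
a_0 = 1: 1/1
a_1 = 3: 4/3
a_2 = 43: 173/130
a_3 = 4: 696/523
a_4 = 3: 2261/1699

2261/1699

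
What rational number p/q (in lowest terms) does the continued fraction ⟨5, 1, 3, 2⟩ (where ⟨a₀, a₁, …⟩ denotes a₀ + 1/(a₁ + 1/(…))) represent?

Starting at the tail and folding back:
Start with 2.
3 + 1/(2/1) = 3 + 1/2 = 7/2
1 + 1/(7/2) = 1 + 2/7 = 9/7
5 + 1/(9/7) = 5 + 7/9 = 52/9

52/9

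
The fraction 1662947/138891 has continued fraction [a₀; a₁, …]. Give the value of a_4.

2

1662947 ÷ 138891 → quotient 11, remainder 135146
138891 ÷ 135146 → quotient 1, remainder 3745
135146 ÷ 3745 → quotient 36, remainder 326
3745 ÷ 326 → quotient 11, remainder 159
326 ÷ 159 → quotient 2, remainder 8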